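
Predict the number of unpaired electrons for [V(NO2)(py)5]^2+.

Summing ligand charges against the +2 overall charge gives an oxidation state of +3 for vanadium.
Vanadium is a group-5 element; V(III) is therefore d².
In an octahedral field the d² configuration is t₂g²e_g⁰ (only one arrangement possible), giving 2 unpaired electrons.

2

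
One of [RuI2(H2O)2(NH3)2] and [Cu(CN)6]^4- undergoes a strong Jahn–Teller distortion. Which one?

[RuI2(H2O)2(NH3)2]: Summing ligand charges against the 0 overall charge gives an oxidation state of +2 for ruthenium. Ru sits in group 8, so the d-electron count is 8 − 2 = 6. A 4d ion has a large Δₒ and is invariably low-spin. The d⁶ configuration leaves the e_g set evenly filled (or empty) — no strong Jahn–Teller driving force.
[Cu(CN)6]^4-: Ligand charges: each cyanide is −1. With an overall charge of −4 the copper centre must be in the +2 oxidation state. Copper is a group-11 element; Cu(II) is therefore d⁹. The t₂g⁶e_g³ configuration has an unevenly filled e_g set; the Jahn–Teller theorem predicts a tetragonal distortion (typically axial elongation) to lift the degeneracy.

[Cu(CN)6]^4-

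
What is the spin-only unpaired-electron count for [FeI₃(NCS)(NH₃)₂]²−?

4 unpaired electrons

Summing ligand charges against the −2 overall charge gives an oxidation state of +2 for iron.
Group 8 minus oxidation state 2 gives a d⁶ configuration.
The spin state decides the count: Iodide and isothiocyanate are weak-field ligands for a first-row metal, so the complex is high-spin.
An octahedral high-spin d⁶ ion is t₂g⁴e_g², giving 4 unpaired electrons.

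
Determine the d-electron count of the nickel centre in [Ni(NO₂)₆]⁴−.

d8

Ligand charges: each nitro (N-bound nitrite) is −1. With an overall charge of −4 the nickel centre must be in the +2 oxidation state.
Nickel is a group-10 element; Ni(II) is therefore d⁸.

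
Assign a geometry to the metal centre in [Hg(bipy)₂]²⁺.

tetrahedral

Summing ligand charges against the +2 overall charge gives an oxidation state of +2 for mercury.
Hg sits in group 12, so the d-electron count is 12 − 2 = 10.
Counting donor atoms: 2×2,2′-bipyridine (bidentate) → 4 donors. Coordination number = 4.
A d¹⁰ ion has no crystal-field stabilisation preference between square planar and tetrahedral, so four ligands adopt the sterically favoured tetrahedral geometry.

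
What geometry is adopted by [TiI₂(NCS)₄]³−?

Ligand charges: each iodide is −1; each isothiocyanate is −1. With an overall charge of −3 the titanium centre must be in the +3 oxidation state.
Titanium is a group-4 element; Ti(III) is therefore d¹.
With 6 monodentate ligands the coordination number is 6.
Six donors around a single metal centre give an octahedral coordination sphere.

octahedral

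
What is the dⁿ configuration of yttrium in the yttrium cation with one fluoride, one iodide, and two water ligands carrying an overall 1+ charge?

Summing ligand charges against the +1 overall charge gives an oxidation state of +3 for yttrium.
Group 3 minus oxidation state 3 gives a d⁰ configuration.

d0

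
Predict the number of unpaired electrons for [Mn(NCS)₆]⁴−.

Ligand charges: each isothiocyanate is −1. With an overall charge of −4 the manganese centre must be in the +2 oxidation state.
Manganese is a group-7 element; Mn(II) is therefore d⁵.
The spin state decides the count: Isothiocyanate is a weak-field ligand for a first-row metal, so the complex is high-spin.
An octahedral high-spin d⁵ ion is t₂g³e_g², giving 5 unpaired electrons.

5 unpaired electrons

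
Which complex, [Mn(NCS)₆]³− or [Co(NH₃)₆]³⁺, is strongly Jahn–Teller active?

[Mn(NCS)₆]³−

[Mn(NCS)₆]³−: Summing ligand charges against the −3 overall charge gives an oxidation state of +3 for manganese. Manganese is a group-7 element; Mn(III) is therefore d⁴. Isothiocyanate is a weak-field ligand for a first-row metal, so the complex is high-spin. The t₂g³e_g¹ (high-spin) configuration has an unevenly filled e_g set; the Jahn–Teller theorem predicts a tetragonal distortion (typically axial elongation) to lift the degeneracy.
[Co(NH₃)₆]³⁺: Summing ligand charges against the +3 overall charge gives an oxidation state of +3 for cobalt. Group 9 minus oxidation state 3 gives a d⁶ configuration. Co(III) has an exceptionally large octahedral splitting and is low-spin with essentially every ligand except fluoride. The d⁶ configuration leaves the e_g set evenly filled (or empty) — no strong Jahn–Teller driving force.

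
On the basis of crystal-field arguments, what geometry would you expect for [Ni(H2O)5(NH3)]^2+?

octahedral

Water is neutral; ammonia is neutral; balancing the +2 overall charge requires Ni(II).
Ni sits in group 10, so the d-electron count is 10 − 2 = 8.
With 6 monodentate ligands the coordination number is 6.
Six donors around a single metal centre give an octahedral coordination sphere.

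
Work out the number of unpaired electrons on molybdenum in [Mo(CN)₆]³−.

3 unpaired electrons

Ligand charges: each cyanide is −1. With an overall charge of −3 the molybdenum centre must be in the +3 oxidation state.
Group 6 minus oxidation state 3 gives a d³ configuration.
In an octahedral field the d³ configuration is t₂g³e_g⁰ (only one arrangement possible), giving 3 unpaired electrons.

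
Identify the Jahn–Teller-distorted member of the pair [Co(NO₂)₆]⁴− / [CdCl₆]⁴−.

[Co(NO₂)₆]⁴−: Each nitro (N-bound nitrite) is −1; balancing the −4 overall charge requires Co(II). Group 9 minus oxidation state 2 gives a d⁷ configuration. Nitro (N-bound nitrite) is a strong-field ligand (high in the spectrochemical series) for a first-row metal, so the complex is low-spin. The t₂g⁶e_g¹ (low-spin) configuration has an unevenly filled e_g set; the Jahn–Teller theorem predicts a tetragonal distortion (typically axial elongation) to lift the degeneracy.
[CdCl₆]⁴−: Ligand charges: each chloride is −1. With an overall charge of −4 the cadmium centre must be in the +2 oxidation state. Cadmium is a group-12 element; Cd(II) is therefore d¹⁰. The d¹⁰ configuration leaves the e_g set evenly filled (or empty) — no strong Jahn–Teller driving force.

[Co(NO₂)₆]⁴−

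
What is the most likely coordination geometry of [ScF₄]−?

tetrahedral

Summing ligand charges against the −1 overall charge gives an oxidation state of +3 for scandium.
Scandium is a group-3 element; Sc(III) is therefore d⁰.
Coordination number: 4.
A d⁰ ion has no crystal-field stabilisation preference between square planar and tetrahedral, so four ligands adopt the sterically favoured tetrahedral geometry.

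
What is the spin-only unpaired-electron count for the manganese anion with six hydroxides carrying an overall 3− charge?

4

Summing ligand charges against the −3 overall charge gives an oxidation state of +3 for manganese.
Group 7 minus oxidation state 3 gives a d⁴ configuration.
The spin state decides the count: Hydroxide is a weak-field ligand for a first-row metal, so the complex is high-spin.
An octahedral high-spin d⁴ ion is t₂g³e_g¹, giving 4 unpaired electrons.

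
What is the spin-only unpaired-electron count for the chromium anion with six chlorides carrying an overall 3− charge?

Each chloride is −1; balancing the −3 overall charge requires Cr(III).
Cr sits in group 6, so the d-electron count is 6 − 3 = 3.
In an octahedral field the d³ configuration is t₂g³e_g⁰ (only one arrangement possible), giving 3 unpaired electrons.

3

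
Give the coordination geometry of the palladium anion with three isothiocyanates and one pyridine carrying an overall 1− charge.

Summing ligand charges against the −1 overall charge gives an oxidation state of +2 for palladium.
Group 10 minus oxidation state 2 gives a d⁸ configuration.
Coordination number: 4.
A 4d d⁸ ion has a large crystal-field splitting; square planar leaves the high-energy d_{x²−y²} orbital empty and maximises CFSE.

square planar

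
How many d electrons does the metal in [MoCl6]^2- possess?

Ligand charges: each chloride is −1. With an overall charge of −2 the molybdenum centre must be in the +4 oxidation state.
Group 6 minus oxidation state 4 gives a d² configuration.

d²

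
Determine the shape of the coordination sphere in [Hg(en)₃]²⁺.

octahedral

Ligand charges: ethylenediamine is neutral. With an overall charge of +2 the mercury centre must be in the +2 oxidation state.
Mercury is a group-12 element; Hg(II) is therefore d¹⁰.
Counting donor atoms: 3×ethylenediamine (bidentate) → 6 donors. Coordination number = 6.
Six donors around a single metal centre give an octahedral coordination sphere.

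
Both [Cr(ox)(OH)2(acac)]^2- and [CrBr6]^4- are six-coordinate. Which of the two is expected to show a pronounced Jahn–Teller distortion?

[Cr(ox)(OH)2(acac)]^2-: Each oxalate is −2; each hydroxide is −1; each acetylacetonate is −1; balancing the −2 overall charge requires Cr(III). Cr sits in group 6, so the d-electron count is 6 − 3 = 3. The d³ configuration leaves the e_g set evenly filled (or empty) — no strong Jahn–Teller driving force.
[CrBr6]^4-: Summing ligand charges against the −4 overall charge gives an oxidation state of +2 for chromium. Group 6 minus oxidation state 2 gives a d⁴ configuration. Bromide is a weak-field ligand for a first-row metal, so the complex is high-spin. The t₂g³e_g¹ (high-spin) configuration has an unevenly filled e_g set; the Jahn–Teller theorem predicts a tetragonal distortion (typically axial elongation) to lift the degeneracy.

[CrBr6]^4-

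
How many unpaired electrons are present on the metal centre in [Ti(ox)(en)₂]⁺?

1

Ligand charges: each oxalate is −2; ethylenediamine is neutral. With an overall charge of +1 the titanium centre must be in the +3 oxidation state.
Ti sits in group 4, so the d-electron count is 4 − 3 = 1.
Counting donor atoms: 1×oxalate (bidentate) → 2 donors; 2×ethylenediamine (bidentate) → 4 donors. Coordination number = 6.
In an octahedral field the d¹ configuration is t₂g¹e_g⁰ (only one arrangement possible), giving 1 unpaired electron.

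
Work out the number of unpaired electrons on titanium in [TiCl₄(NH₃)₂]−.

1

Ligand charges: each chloride is −1; ammonia is neutral. With an overall charge of −1 the titanium centre must be in the +3 oxidation state.
Group 4 minus oxidation state 3 gives a d¹ configuration.
In an octahedral field the d¹ configuration is t₂g¹e_g⁰ (only one arrangement possible), giving 1 unpaired electron.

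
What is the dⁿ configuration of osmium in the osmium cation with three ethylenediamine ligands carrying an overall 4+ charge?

Ligand charges: ethylenediamine is neutral. With an overall charge of +4 the osmium centre must be in the +4 oxidation state.
Os sits in group 8, so the d-electron count is 8 − 4 = 4.

d4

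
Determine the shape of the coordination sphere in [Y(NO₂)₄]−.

Summing ligand charges against the −1 overall charge gives an oxidation state of +3 for yttrium.
Group 3 minus oxidation state 3 gives a d⁰ configuration.
With 4 monodentate ligands the coordination number is 4.
A d⁰ ion has no crystal-field stabilisation preference between square planar and tetrahedral, so four ligands adopt the sterically favoured tetrahedral geometry.

tetrahedral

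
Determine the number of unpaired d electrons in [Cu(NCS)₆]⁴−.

Ligand charges: each isothiocyanate is −1. With an overall charge of −4 the copper centre must be in the +2 oxidation state.
Cu sits in group 11, so the d-electron count is 11 − 2 = 9.
In an octahedral field the d⁹ configuration is t₂g⁶e_g³ (only one arrangement possible), giving 1 unpaired electron.

1 unpaired electron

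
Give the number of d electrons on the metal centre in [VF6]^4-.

d³

Summing ligand charges against the −4 overall charge gives an oxidation state of +2 for vanadium.
Vanadium is a group-5 element; V(II) is therefore d³.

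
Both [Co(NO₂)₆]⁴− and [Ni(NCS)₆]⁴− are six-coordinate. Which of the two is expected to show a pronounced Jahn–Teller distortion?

[Co(NO₂)₆]⁴−

[Co(NO₂)₆]⁴−: Ligand charges: each nitro (N-bound nitrite) is −1. With an overall charge of −4 the cobalt centre must be in the +2 oxidation state. Cobalt is a group-9 element; Co(II) is therefore d⁷. Nitro (N-bound nitrite) is a strong-field ligand (high in the spectrochemical series) for a first-row metal, so the complex is low-spin. The t₂g⁶e_g¹ (low-spin) configuration has an unevenly filled e_g set; the Jahn–Teller theorem predicts a tetragonal distortion (typically axial elongation) to lift the degeneracy.
[Ni(NCS)₆]⁴−: Ligand charges: each isothiocyanate is −1. With an overall charge of −4 the nickel centre must be in the +2 oxidation state. Ni sits in group 10, so the d-electron count is 10 − 2 = 8. The d⁸ configuration leaves the e_g set evenly filled (or empty) — no strong Jahn–Teller driving force.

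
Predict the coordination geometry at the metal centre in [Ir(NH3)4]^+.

Ligand charges: ammonia is neutral. With an overall charge of +1 the iridium centre must be in the +1 oxidation state.
Iridium is a group-9 element; Ir(I) is therefore d⁸.
With 4 monodentate ligands the coordination number is 4.
A 5d d⁸ ion has a large crystal-field splitting; square planar leaves the high-energy d_{x²−y²} orbital empty and maximises CFSE.

square planar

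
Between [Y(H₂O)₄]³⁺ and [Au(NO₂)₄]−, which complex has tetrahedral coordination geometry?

For [Y(H₂O)₄]³⁺: Ligand charges: water is neutral. With an overall charge of +3 the yttrium centre must be in the +3 oxidation state. Group 3 minus oxidation state 3 gives a d⁰ configuration. A d⁰ ion has no crystal-field stabilisation preference between square planar and tetrahedral, so four ligands adopt the sterically favoured tetrahedral geometry. → tetrahedral.
For [Au(NO₂)₄]−: Each nitro (N-bound nitrite) is −1; balancing the −1 overall charge requires Au(III). Group 11 minus oxidation state 3 gives a d⁸ configuration. A 5d d⁸ ion has a large crystal-field splitting; square planar leaves the high-energy d_{x²−y²} orbital empty and maximises CFSE. → square planar.

[Y(H₂O)₄]³⁺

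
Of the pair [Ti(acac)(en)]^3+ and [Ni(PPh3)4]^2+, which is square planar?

[Ni(PPh3)4]^2+

For [Ti(acac)(en)]^3+: Summing ligand charges against the +3 overall charge gives an oxidation state of +4 for titanium. Titanium is a group-4 element; Ti(IV) is therefore d⁰. A d⁰ ion has no crystal-field stabilisation preference between square planar and tetrahedral, so four ligands adopt the sterically favoured tetrahedral geometry. → tetrahedral.
For [Ni(PPh3)4]^2+: Triphenylphosphine is neutral; balancing the +2 overall charge requires Ni(II). Ni sits in group 10, so the d-electron count is 10 − 2 = 8. Triphenylphosphine is a strong-field ligand (high in the spectrochemical series). A 3d d⁸ ion with strong-field ligands gains enough CFSE to favour square planar over tetrahedral. → square planar.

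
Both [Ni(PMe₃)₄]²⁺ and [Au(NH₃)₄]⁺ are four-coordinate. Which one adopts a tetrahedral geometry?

[Au(NH₃)₄]⁺

For [Ni(PMe₃)₄]²⁺: Trimethylphosphine is neutral; balancing the +2 overall charge requires Ni(II). Nickel is a group-10 element; Ni(II) is therefore d⁸. Trimethylphosphine is a strong-field ligand (high in the spectrochemical series). A 3d d⁸ ion with strong-field ligands gains enough CFSE to favour square planar over tetrahedral. → square planar.
For [Au(NH₃)₄]⁺: Ligand charges: ammonia is neutral. With an overall charge of +1 the gold centre must be in the +1 oxidation state. Group 11 minus oxidation state 1 gives a d¹⁰ configuration. A d¹⁰ ion has no crystal-field stabilisation preference between square planar and tetrahedral, so four ligands adopt the sterically favoured tetrahedral geometry. → tetrahedral.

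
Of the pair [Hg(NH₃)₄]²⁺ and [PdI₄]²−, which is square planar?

For [Hg(NH₃)₄]²⁺: Summing ligand charges against the +2 overall charge gives an oxidation state of +2 for mercury. Hg sits in group 12, so the d-electron count is 12 − 2 = 10. A d¹⁰ ion has no crystal-field stabilisation preference between square planar and tetrahedral, so four ligands adopt the sterically favoured tetrahedral geometry. → tetrahedral.
For [PdI₄]²−: Summing ligand charges against the −2 overall charge gives an oxidation state of +2 for palladium. Palladium is a group-10 element; Pd(II) is therefore d⁸. A 4d d⁸ ion has a large crystal-field splitting; square planar leaves the high-energy d_{x²−y²} orbital empty and maximises CFSE. → square planar.

[PdI₄]²−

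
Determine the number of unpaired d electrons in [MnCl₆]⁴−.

5 unpaired electrons

Summing ligand charges against the −4 overall charge gives an oxidation state of +2 for manganese.
Mn sits in group 7, so the d-electron count is 7 − 2 = 5.
The spin state decides the count: Chloride is a weak-field ligand for a first-row metal, so the complex is high-spin.
An octahedral high-spin d⁵ ion is t₂g³e_g², giving 5 unpaired electrons.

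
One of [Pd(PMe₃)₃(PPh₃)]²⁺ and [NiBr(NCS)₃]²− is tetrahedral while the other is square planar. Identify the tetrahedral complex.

For [Pd(PMe₃)₃(PPh₃)]²⁺: Ligand charges: trimethylphosphine is neutral; triphenylphosphine is neutral. With an overall charge of +2 the palladium centre must be in the +2 oxidation state. Palladium is a group-10 element; Pd(II) is therefore d⁸. A 4d d⁸ ion has a large crystal-field splitting; square planar leaves the high-energy d_{x²−y²} orbital empty and maximises CFSE. → square planar.
For [NiBr(NCS)₃]²−: Summing ligand charges against the −2 overall charge gives an oxidation state of +2 for nickel. Nickel is a group-10 element; Ni(II) is therefore d⁸. Bromide and isothiocyanate are weak-field ligands. With weak-field ligands the CFSE gain from square planar is small, so a 3d d⁸ ion takes the sterically preferred tetrahedral geometry. → tetrahedral.

[NiBr(NCS)₃]²−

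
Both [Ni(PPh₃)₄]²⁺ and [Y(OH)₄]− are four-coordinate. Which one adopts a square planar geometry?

[Ni(PPh₃)₄]²⁺

For [Ni(PPh₃)₄]²⁺: Summing ligand charges against the +2 overall charge gives an oxidation state of +2 for nickel. Nickel is a group-10 element; Ni(II) is therefore d⁸. Triphenylphosphine is a strong-field ligand (high in the spectrochemical series). A 3d d⁸ ion with strong-field ligands gains enough CFSE to favour square planar over tetrahedral. → square planar.
For [Y(OH)₄]−: Summing ligand charges against the −1 overall charge gives an oxidation state of +3 for yttrium. Group 3 minus oxidation state 3 gives a d⁰ configuration. A d⁰ ion has no crystal-field stabilisation preference between square planar and tetrahedral, so four ligands adopt the sterically favoured tetrahedral geometry. → tetrahedral.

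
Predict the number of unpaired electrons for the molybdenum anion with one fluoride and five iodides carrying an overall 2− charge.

Ligand charges: each fluoride is −1; each iodide is −1. With an overall charge of −2 the molybdenum centre must be in the +4 oxidation state.
Molybdenum is a group-6 element; Mo(IV) is therefore d².
In an octahedral field the d² configuration is t₂g²e_g⁰ (only one arrangement possible), giving 2 unpaired electrons.

2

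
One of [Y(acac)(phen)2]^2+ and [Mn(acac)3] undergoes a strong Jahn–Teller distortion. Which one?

[Y(acac)(phen)2]^2+: Ligand charges: each acetylacetonate is −1; 1,10-phenanthroline is neutral. With an overall charge of +2 the yttrium centre must be in the +3 oxidation state. Y sits in group 3, so the d-electron count is 3 − 3 = 0. The d⁰ configuration leaves the e_g set evenly filled (or empty) — no strong Jahn–Teller driving force.
[Mn(acac)3]: Summing ligand charges against the 0 overall charge gives an oxidation state of +3 for manganese. Manganese is a group-7 element; Mn(III) is therefore d⁴. Acetylacetonate is a weak-field ligand for a first-row metal, so the complex is high-spin. The t₂g³e_g¹ (high-spin) configuration has an unevenly filled e_g set; the Jahn–Teller theorem predicts a tetragonal distortion (typically axial elongation) to lift the degeneracy.

[Mn(acac)3]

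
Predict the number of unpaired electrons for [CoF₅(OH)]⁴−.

3 unpaired electrons

Ligand charges: each fluoride is −1; each hydroxide is −1. With an overall charge of −4 the cobalt centre must be in the +2 oxidation state.
Cobalt is a group-9 element; Co(II) is therefore d⁷.
The spin state decides the count: Fluoride and hydroxide are weak-field ligands for a first-row metal, so the complex is high-spin.
An octahedral high-spin d⁷ ion is t₂g⁵e_g², giving 3 unpaired electrons.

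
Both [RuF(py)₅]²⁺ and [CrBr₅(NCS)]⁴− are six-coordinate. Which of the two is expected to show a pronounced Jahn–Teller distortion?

[RuF(py)₅]²⁺: Ligand charges: each fluoride is −1; pyridine is neutral. With an overall charge of +2 the ruthenium centre must be in the +3 oxidation state. Group 8 minus oxidation state 3 gives a d⁵ configuration. A 4d ion has a large Δₒ and is invariably low-spin. The d⁵ configuration leaves the e_g set evenly filled (or empty) — no strong Jahn–Teller driving force.
[CrBr₅(NCS)]⁴−: Ligand charges: each bromide is −1; each isothiocyanate is −1. With an overall charge of −4 the chromium centre must be in the +2 oxidation state. Cr sits in group 6, so the d-electron count is 6 − 2 = 4. Bromide and isothiocyanate are weak-field ligands for a first-row metal, so the complex is high-spin. The t₂g³e_g¹ (high-spin) configuration has an unevenly filled e_g set; the Jahn–Teller theorem predicts a tetragonal distortion (typically axial elongation) to lift the degeneracy.

[CrBr₅(NCS)]⁴−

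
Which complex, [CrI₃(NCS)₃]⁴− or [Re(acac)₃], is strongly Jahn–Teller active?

[CrI₃(NCS)₃]⁴−

[CrI₃(NCS)₃]⁴−: Each iodide is −1; each isothiocyanate is −1; balancing the −4 overall charge requires Cr(II). Group 6 minus oxidation state 2 gives a d⁴ configuration. Iodide and isothiocyanate are weak-field ligands for a first-row metal, so the complex is high-spin. The t₂g³e_g¹ (high-spin) configuration has an unevenly filled e_g set; the Jahn–Teller theorem predicts a tetragonal distortion (typically axial elongation) to lift the degeneracy.
[Re(acac)₃]: Ligand charges: each acetylacetonate is −1. With an overall charge of 0 the rhenium centre must be in the +3 oxidation state. Rhenium is a group-7 element; Re(III) is therefore d⁴. A 5d ion has a large Δₒ and is invariably low-spin. The d⁴ configuration leaves the e_g set evenly filled (or empty) — no strong Jahn–Teller driving force.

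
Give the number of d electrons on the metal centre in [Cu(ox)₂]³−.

Each oxalate is −2; balancing the −3 overall charge requires Cu(I).
Copper is a group-11 element; Cu(I) is therefore d¹⁰.

d10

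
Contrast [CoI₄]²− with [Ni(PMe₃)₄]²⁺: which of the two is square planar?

[Ni(PMe₃)₄]²⁺

For [CoI₄]²−: Summing ligand charges against the −2 overall charge gives an oxidation state of +2 for cobalt. Co sits in group 9, so the d-electron count is 9 − 2 = 7. For a high-spin 3d d⁷ ion with weak-field ligands the small Δₜ gives little square-planar CFSE advantage, so four ligands adopt the sterically favoured tetrahedral geometry. → tetrahedral.
For [Ni(PMe₃)₄]²⁺: Ligand charges: trimethylphosphine is neutral. With an overall charge of +2 the nickel centre must be in the +2 oxidation state. Ni sits in group 10, so the d-electron count is 10 − 2 = 8. Trimethylphosphine is a strong-field ligand (high in the spectrochemical series). A 3d d⁸ ion with strong-field ligands gains enough CFSE to favour square planar over tetrahedral. → square planar.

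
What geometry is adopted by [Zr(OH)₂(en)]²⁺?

tetrahedral

Ligand charges: each hydroxide is −1; ethylenediamine is neutral. With an overall charge of +2 the zirconium centre must be in the +4 oxidation state.
Zr sits in group 4, so the d-electron count is 4 − 4 = 0.
Counting donor atoms: 2×hydroxide (monodentate) → 2 donors; 1×ethylenediamine (bidentate) → 2 donors. Coordination number = 4.
A d⁰ ion has no crystal-field stabilisation preference between square planar and tetrahedral, so four ligands adopt the sterically favoured tetrahedral geometry.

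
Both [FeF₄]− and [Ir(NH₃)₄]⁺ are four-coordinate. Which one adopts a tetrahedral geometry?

For [FeF₄]−: Each fluoride is −1; balancing the −1 overall charge requires Fe(III). Iron is a group-8 element; Fe(III) is therefore d⁵. A high-spin d⁵ ion has zero CFSE in either geometry, so four ligands adopt the sterically favoured tetrahedral geometry. → tetrahedral.
For [Ir(NH₃)₄]⁺: Summing ligand charges against the +1 overall charge gives an oxidation state of +1 for iridium. Group 9 minus oxidation state 1 gives a d⁸ configuration. A 5d d⁸ ion has a large crystal-field splitting; square planar leaves the high-energy d_{x²−y²} orbital empty and maximises CFSE. → square planar.

[FeF₄]−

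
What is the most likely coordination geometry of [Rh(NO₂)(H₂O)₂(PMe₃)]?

square planar

Each nitro (N-bound nitrite) is −1; water is neutral; trimethylphosphine is neutral; balancing the 0 overall charge requires Rh(I).
Rhodium is a group-9 element; Rh(I) is therefore d⁸.
With 4 monodentate ligands the coordination number is 4.
A 4d d⁸ ion has a large crystal-field splitting; square planar leaves the high-energy d_{x²−y²} orbital empty and maximises CFSE.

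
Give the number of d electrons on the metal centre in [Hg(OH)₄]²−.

d10

Ligand charges: each hydroxide is −1. With an overall charge of −2 the mercury centre must be in the +2 oxidation state.
Group 12 minus oxidation state 2 gives a d¹⁰ configuration.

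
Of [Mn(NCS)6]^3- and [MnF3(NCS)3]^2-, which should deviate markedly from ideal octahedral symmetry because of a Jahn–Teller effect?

[Mn(NCS)6]^3-: Summing ligand charges against the −3 overall charge gives an oxidation state of +3 for manganese. Group 7 minus oxidation state 3 gives a d⁴ configuration. Isothiocyanate is a weak-field ligand for a first-row metal, so the complex is high-spin. The t₂g³e_g¹ (high-spin) configuration has an unevenly filled e_g set; the Jahn–Teller theorem predicts a tetragonal distortion (typically axial elongation) to lift the degeneracy.
[MnF3(NCS)3]^2-: Summing ligand charges against the −2 overall charge gives an oxidation state of +4 for manganese. Manganese is a group-7 element; Mn(IV) is therefore d³. The d³ configuration leaves the e_g set evenly filled (or empty) — no strong Jahn–Teller driving force.

[Mn(NCS)6]^3-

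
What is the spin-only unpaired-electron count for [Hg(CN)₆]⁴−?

0

Summing ligand charges against the −4 overall charge gives an oxidation state of +2 for mercury.
Hg sits in group 12, so the d-electron count is 12 − 2 = 10.
In an octahedral field the d¹⁰ configuration is t₂g⁶e_g⁴, giving 0 unpaired electrons.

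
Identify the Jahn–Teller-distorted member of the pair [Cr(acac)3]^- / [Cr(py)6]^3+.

[Cr(acac)3]^-

[Cr(acac)3]^-: Each acetylacetonate is −1; balancing the −1 overall charge requires Cr(II). Cr sits in group 6, so the d-electron count is 6 − 2 = 4. Acetylacetonate is a weak-field ligand for a first-row metal, so the complex is high-spin. The t₂g³e_g¹ (high-spin) configuration has an unevenly filled e_g set; the Jahn–Teller theorem predicts a tetragonal distortion (typically axial elongation) to lift the degeneracy.
[Cr(py)6]^3+: Pyridine is neutral; balancing the +3 overall charge requires Cr(III). Cr sits in group 6, so the d-electron count is 6 − 3 = 3. The d³ configuration leaves the e_g set evenly filled (or empty) — no strong Jahn–Teller driving force.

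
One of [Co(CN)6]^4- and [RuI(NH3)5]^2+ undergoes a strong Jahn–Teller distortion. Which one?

[Co(CN)6]^4-: Summing ligand charges against the −4 overall charge gives an oxidation state of +2 for cobalt. Group 9 minus oxidation state 2 gives a d⁷ configuration. Cyanide is a strong-field ligand (high in the spectrochemical series) for a first-row metal, so the complex is low-spin. The t₂g⁶e_g¹ (low-spin) configuration has an unevenly filled e_g set; the Jahn–Teller theorem predicts a tetragonal distortion (typically axial elongation) to lift the degeneracy.
[RuI(NH3)5]^2+: Summing ligand charges against the +2 overall charge gives an oxidation state of +3 for ruthenium. Ru sits in group 8, so the d-electron count is 8 − 3 = 5. A 4d ion has a large Δₒ and is invariably low-spin. The d⁵ configuration leaves the e_g set evenly filled (or empty) — no strong Jahn–Teller driving force.

[Co(CN)6]^4-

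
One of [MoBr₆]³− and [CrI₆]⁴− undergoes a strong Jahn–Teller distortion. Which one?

[CrI₆]⁴−

[MoBr₆]³−: Each bromide is −1; balancing the −3 overall charge requires Mo(III). Molybdenum is a group-6 element; Mo(III) is therefore d³. The d³ configuration leaves the e_g set evenly filled (or empty) — no strong Jahn–Teller driving force.
[CrI₆]⁴−: Ligand charges: each iodide is −1. With an overall charge of −4 the chromium centre must be in the +2 oxidation state. Group 6 minus oxidation state 2 gives a d⁴ configuration. Iodide is a weak-field ligand for a first-row metal, so the complex is high-spin. The t₂g³e_g¹ (high-spin) configuration has an unevenly filled e_g set; the Jahn–Teller theorem predicts a tetragonal distortion (typically axial elongation) to lift the degeneracy.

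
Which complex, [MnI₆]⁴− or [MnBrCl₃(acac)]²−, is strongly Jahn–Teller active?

[MnBrCl₃(acac)]²−

[MnI₆]⁴−: Summing ligand charges against the −4 overall charge gives an oxidation state of +2 for manganese. Mn sits in group 7, so the d-electron count is 7 − 2 = 5. Iodide is a weak-field ligand for a first-row metal, so the complex is high-spin. The d⁵ configuration leaves the e_g set evenly filled (or empty) — no strong Jahn–Teller driving force.
[MnBrCl₃(acac)]²−: Summing ligand charges against the −2 overall charge gives an oxidation state of +3 for manganese. Group 7 minus oxidation state 3 gives a d⁴ configuration. Acetylacetonate, bromide, and chloride are weak-field ligands for a first-row metal, so the complex is high-spin. The t₂g³e_g¹ (high-spin) configuration has an unevenly filled e_g set; the Jahn–Teller theorem predicts a tetragonal distortion (typically axial elongation) to lift the degeneracy.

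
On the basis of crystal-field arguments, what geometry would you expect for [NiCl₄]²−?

tetrahedral

Summing ligand charges against the −2 overall charge gives an oxidation state of +2 for nickel.
Nickel is a group-10 element; Ni(II) is therefore d⁸.
With 4 monodentate ligands the coordination number is 4.
Chloride is a weak-field ligand.
With weak-field ligands the CFSE gain from square planar is small, so a 3d d⁸ ion takes the sterically preferred tetrahedral geometry.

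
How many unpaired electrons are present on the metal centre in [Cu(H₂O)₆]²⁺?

1 unpaired electron

Water is neutral; balancing the +2 overall charge requires Cu(II).
Cu sits in group 11, so the d-electron count is 11 − 2 = 9.
In an octahedral field the d⁹ configuration is t₂g⁶e_g³ (only one arrangement possible), giving 1 unpaired electron.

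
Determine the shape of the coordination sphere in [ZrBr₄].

tetrahedral

Summing ligand charges against the 0 overall charge gives an oxidation state of +4 for zirconium.
Zirconium is a group-4 element; Zr(IV) is therefore d⁰.
Coordination number: 4.
A d⁰ ion has no crystal-field stabilisation preference between square planar and tetrahedral, so four ligands adopt the sterically favoured tetrahedral geometry.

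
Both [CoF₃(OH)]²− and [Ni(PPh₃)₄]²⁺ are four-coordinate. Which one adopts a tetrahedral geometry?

[CoF₃(OH)]²−

For [CoF₃(OH)]²−: Each fluoride is −1; each hydroxide is −1; balancing the −2 overall charge requires Co(II). Cobalt is a group-9 element; Co(II) is therefore d⁷. For a high-spin 3d d⁷ ion with weak-field ligands the small Δₜ gives little square-planar CFSE advantage, so four ligands adopt the sterically favoured tetrahedral geometry. → tetrahedral.
For [Ni(PPh₃)₄]²⁺: Triphenylphosphine is neutral; balancing the +2 overall charge requires Ni(II). Nickel is a group-10 element; Ni(II) is therefore d⁸. Triphenylphosphine is a strong-field ligand (high in the spectrochemical series). A 3d d⁸ ion with strong-field ligands gains enough CFSE to favour square planar over tetrahedral. → square planar.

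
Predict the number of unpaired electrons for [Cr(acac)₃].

Summing ligand charges against the 0 overall charge gives an oxidation state of +3 for chromium.
Chromium is a group-6 element; Cr(III) is therefore d³.
Counting donor atoms: 3×acetylacetonate (bidentate) → 6 donors. Coordination number = 6.
In an octahedral field the d³ configuration is t₂g³e_g⁰ (only one arrangement possible), giving 3 unpaired electrons.

3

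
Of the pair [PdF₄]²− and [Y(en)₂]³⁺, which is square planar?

[PdF₄]²−

For [PdF₄]²−: Ligand charges: each fluoride is −1. With an overall charge of −2 the palladium centre must be in the +2 oxidation state. Pd sits in group 10, so the d-electron count is 10 − 2 = 8. A 4d d⁸ ion has a large crystal-field splitting; square planar leaves the high-energy d_{x²−y²} orbital empty and maximises CFSE. → square planar.
For [Y(en)₂]³⁺: Summing ligand charges against the +3 overall charge gives an oxidation state of +3 for yttrium. Yttrium is a group-3 element; Y(III) is therefore d⁰. A d⁰ ion has no crystal-field stabilisation preference between square planar and tetrahedral, so four ligands adopt the sterically favoured tetrahedral geometry. → tetrahedral.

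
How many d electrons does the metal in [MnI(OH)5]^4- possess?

Summing ligand charges against the −4 overall charge gives an oxidation state of +2 for manganese.
Manganese is a group-7 element; Mn(II) is therefore d⁵.

d⁵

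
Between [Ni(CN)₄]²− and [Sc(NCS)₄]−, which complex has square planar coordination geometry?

For [Ni(CN)₄]²−: Each cyanide is −1; balancing the −2 overall charge requires Ni(II). Group 10 minus oxidation state 2 gives a d⁸ configuration. Cyanide is a strong-field ligand (high in the spectrochemical series). A 3d d⁸ ion with strong-field ligands gains enough CFSE to favour square planar over tetrahedral. → square planar.
For [Sc(NCS)₄]−: Summing ligand charges against the −1 overall charge gives an oxidation state of +3 for scandium. Scandium is a group-3 element; Sc(III) is therefore d⁰. A d⁰ ion has no crystal-field stabilisation preference between square planar and tetrahedral, so four ligands adopt the sterically favoured tetrahedral geometry. → tetrahedral.

[Ni(CN)₄]²−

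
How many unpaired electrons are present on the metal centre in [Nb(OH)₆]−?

Ligand charges: each hydroxide is −1. With an overall charge of −1 the niobium centre must be in the +5 oxidation state.
Nb sits in group 5, so the d-electron count is 5 − 5 = 0.
In an octahedral field the d⁰ configuration is t₂g⁰e_g⁰, giving 0 unpaired electrons.

0 unpaired electrons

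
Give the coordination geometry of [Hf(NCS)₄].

Each isothiocyanate is −1; balancing the 0 overall charge requires Hf(IV).
Group 4 minus oxidation state 4 gives a d⁰ configuration.
With 4 monodentate ligands the coordination number is 4.
A d⁰ ion has no crystal-field stabilisation preference between square planar and tetrahedral, so four ligands adopt the sterically favoured tetrahedral geometry.

tetrahedral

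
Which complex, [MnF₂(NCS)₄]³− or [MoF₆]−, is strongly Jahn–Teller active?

[MnF₂(NCS)₄]³−: Each fluoride is −1; each isothiocyanate is −1; balancing the −3 overall charge requires Mn(III). Manganese is a group-7 element; Mn(III) is therefore d⁴. Fluoride and isothiocyanate are weak-field ligands for a first-row metal, so the complex is high-spin. The t₂g³e_g¹ (high-spin) configuration has an unevenly filled e_g set; the Jahn–Teller theorem predicts a tetragonal distortion (typically axial elongation) to lift the degeneracy.
[MoF₆]−: Each fluoride is −1; balancing the −1 overall charge requires Mo(V). Mo sits in group 6, so the d-electron count is 6 − 5 = 1. The d¹ configuration leaves the e_g set evenly filled (or empty) — no strong Jahn–Teller driving force.

[MnF₂(NCS)₄]³−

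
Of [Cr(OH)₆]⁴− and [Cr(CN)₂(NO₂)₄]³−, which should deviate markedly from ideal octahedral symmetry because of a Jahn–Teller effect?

[Cr(OH)₆]⁴−

[Cr(OH)₆]⁴−: Ligand charges: each hydroxide is −1. With an overall charge of −4 the chromium centre must be in the +2 oxidation state. Group 6 minus oxidation state 2 gives a d⁴ configuration. Hydroxide is a weak-field ligand for a first-row metal, so the complex is high-spin. The t₂g³e_g¹ (high-spin) configuration has an unevenly filled e_g set; the Jahn–Teller theorem predicts a tetragonal distortion (typically axial elongation) to lift the degeneracy.
[Cr(CN)₂(NO₂)₄]³−: Ligand charges: each cyanide is −1; each nitro (N-bound nitrite) is −1. With an overall charge of −3 the chromium centre must be in the +3 oxidation state. Cr sits in group 6, so the d-electron count is 6 − 3 = 3. The d³ configuration leaves the e_g set evenly filled (or empty) — no strong Jahn–Teller driving force.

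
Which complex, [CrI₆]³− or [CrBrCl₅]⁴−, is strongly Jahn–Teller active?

[CrI₆]³−: Summing ligand charges against the −3 overall charge gives an oxidation state of +3 for chromium. Group 6 minus oxidation state 3 gives a d³ configuration. The d³ configuration leaves the e_g set evenly filled (or empty) — no strong Jahn–Teller driving force.
[CrBrCl₅]⁴−: Summing ligand charges against the −4 overall charge gives an oxidation state of +2 for chromium. Group 6 minus oxidation state 2 gives a d⁴ configuration. Bromide and chloride are weak-field ligands for a first-row metal, so the complex is high-spin. The t₂g³e_g¹ (high-spin) configuration has an unevenly filled e_g set; the Jahn–Teller theorem predicts a tetragonal distortion (typically axial elongation) to lift the degeneracy.

[CrBrCl₅]⁴−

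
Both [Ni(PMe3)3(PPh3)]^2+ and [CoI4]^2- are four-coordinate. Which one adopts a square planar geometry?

For [Ni(PMe3)3(PPh3)]^2+: Ligand charges: trimethylphosphine is neutral; triphenylphosphine is neutral. With an overall charge of +2 the nickel centre must be in the +2 oxidation state. Nickel is a group-10 element; Ni(II) is therefore d⁸. Trimethylphosphine and triphenylphosphine are strong-field ligands (high in the spectrochemical series). A 3d d⁸ ion with strong-field ligands gains enough CFSE to favour square planar over tetrahedral. → square planar.
For [CoI4]^2-: Summing ligand charges against the −2 overall charge gives an oxidation state of +2 for cobalt. Co sits in group 9, so the d-electron count is 9 − 2 = 7. For a high-spin 3d d⁷ ion with weak-field ligands the small Δₜ gives little square-planar CFSE advantage, so four ligands adopt the sterically favoured tetrahedral geometry. → tetrahedral.

[Ni(PMe3)3(PPh3)]^2+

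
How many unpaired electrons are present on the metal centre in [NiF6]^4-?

Ligand charges: each fluoride is −1. With an overall charge of −4 the nickel centre must be in the +2 oxidation state.
Nickel is a group-10 element; Ni(II) is therefore d⁸.
In an octahedral field the d⁸ configuration is t₂g⁶e_g² (only one arrangement possible), giving 2 unpaired electrons.

2 unpaired electrons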